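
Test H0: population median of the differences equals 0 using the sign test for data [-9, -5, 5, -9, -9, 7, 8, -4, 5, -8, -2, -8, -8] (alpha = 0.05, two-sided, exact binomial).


Step 1: Discard zero differences. Original n = 13; n_eff = number of nonzero differences = 13.
Nonzero differences (with sign): -9, -5, +5, -9, -9, +7, +8, -4, +5, -8, -2, -8, -8
Step 2: Count signs: positive = 4, negative = 9.
Step 3: Under H0: P(positive) = 0.5, so the number of positives S ~ Bin(13, 0.5).
Step 4: Two-sided exact p-value = sum of Bin(13,0.5) probabilities at or below the observed probability = 0.266846.
Step 5: alpha = 0.05. fail to reject H0.

n_eff = 13, pos = 4, neg = 9, p = 0.266846, fail to reject H0.


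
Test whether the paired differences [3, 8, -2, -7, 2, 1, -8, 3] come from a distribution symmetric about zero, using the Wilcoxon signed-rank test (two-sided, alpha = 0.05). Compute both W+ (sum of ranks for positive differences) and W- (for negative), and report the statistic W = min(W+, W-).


Step 1: Drop any zero differences (none here) and take |d_i|.
|d| = [3, 8, 2, 7, 2, 1, 8, 3]
Step 2: Midrank |d_i| (ties get averaged ranks).
ranks: |3|->4.5, |8|->7.5, |2|->2.5, |7|->6, |2|->2.5, |1|->1, |8|->7.5, |3|->4.5
Step 3: Attach original signs; sum ranks with positive sign and with negative sign.
W+ = 4.5 + 7.5 + 2.5 + 1 + 4.5 = 20
W- = 2.5 + 6 + 7.5 = 16
(Check: W+ + W- = 36 should equal n(n+1)/2 = 36.)
Step 4: Test statistic W = min(W+, W-) = 16.
Step 5: Ties in |d|, so use the tie-corrected normal approximation.
        E[W] = n(n+1)/4 = 8*9/4 = 18.
        Tie groups: |d|=2 (t=2), |d|=3 (t=2), |d|=8 (t=2); sum(t^3 - t) = 18.
        Var[W] = n(n+1)(2n+1)/24 - sum(t^3-t)/48 = 1224/24 - 18/48 = 50.625.
        z = (W - E[W]) / sqrt(Var[W]) = (16 - 18) / 7.1151 = -0.2811.
        Two-sided p = 2*Phi(z) = 0.778640.
Step 6: alpha = 0.05. fail to reject H0.

W+ = 20, W- = 16, W = min = 16, p = 0.778640, fail to reject H0.


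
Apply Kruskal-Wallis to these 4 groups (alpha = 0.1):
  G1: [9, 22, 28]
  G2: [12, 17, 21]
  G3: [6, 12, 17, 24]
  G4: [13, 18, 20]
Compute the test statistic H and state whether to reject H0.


Step 1: Combine all N = 13 observations and assign midranks.
sorted (value, group, rank): (6,G3,1), (9,G1,2), (12,G2,3.5), (12,G3,3.5), (13,G4,5), (17,G2,6.5), (17,G3,6.5), (18,G4,8), (20,G4,9), (21,G2,10), (22,G1,11), (24,G3,12), (28,G1,13)
Step 2: Sum ranks within each group.
R_1 = 26 (n_1 = 3)
R_2 = 20 (n_2 = 3)
R_3 = 23 (n_3 = 4)
R_4 = 22 (n_4 = 3)
Step 3: H = 12/(N(N+1)) * sum(R_i^2/n_i) - 3(N+1)
     = 12/(13*14) * (26^2/3 + 20^2/3 + 23^2/4 + 22^2/3) - 3*14
     = 0.065934 * 652.25 - 42
     = 1.005495.
Step 4: Ties present; correction factor C = 1 - 12/(13^3 - 13) = 0.994505. Corrected H = 1.005495 / 0.994505 = 1.011050.
Step 5: Under H0, H ~ chi^2(3); p-value = 0.798578.
Step 6: alpha = 0.1. fail to reject H0.

H = 1.0110, df = 3, p = 0.798578, fail to reject H0.


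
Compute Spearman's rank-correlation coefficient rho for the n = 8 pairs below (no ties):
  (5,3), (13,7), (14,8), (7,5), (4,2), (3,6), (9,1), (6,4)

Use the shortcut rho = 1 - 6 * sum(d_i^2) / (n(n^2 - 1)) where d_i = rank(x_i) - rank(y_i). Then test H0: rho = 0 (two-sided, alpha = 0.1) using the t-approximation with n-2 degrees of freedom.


Step 1: Rank x and y separately (midranks; no ties here).
rank(x): 5->3, 13->7, 14->8, 7->5, 4->2, 3->1, 9->6, 6->4
rank(y): 3->3, 7->7, 8->8, 5->5, 2->2, 6->6, 1->1, 4->4
Step 2: d_i = R_x(i) - R_y(i); compute d_i^2.
  (3-3)^2=0, (7-7)^2=0, (8-8)^2=0, (5-5)^2=0, (2-2)^2=0, (1-6)^2=25, (6-1)^2=25, (4-4)^2=0
sum(d^2) = 50.
Step 3: rho = 1 - 6*50 / (8*(8^2 - 1)) = 1 - 300/504 = 0.404762.
Step 4: Under H0, t = rho * sqrt((n-2)/(1-rho^2)) = 1.0842 ~ t(6).
Step 5: Two-sided p-value from the t-distribution with 6 df = 0.319889.
Step 6: alpha = 0.1. fail to reject H0.

rho = 0.4048, p = 0.319889, fail to reject H0 at alpha = 0.1.


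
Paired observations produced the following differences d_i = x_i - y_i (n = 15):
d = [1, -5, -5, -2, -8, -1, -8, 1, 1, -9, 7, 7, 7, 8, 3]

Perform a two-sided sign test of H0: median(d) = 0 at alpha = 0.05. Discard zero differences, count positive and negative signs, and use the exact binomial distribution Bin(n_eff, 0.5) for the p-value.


Step 1: Discard zero differences. Original n = 15; n_eff = number of nonzero differences = 15.
Nonzero differences (with sign): +1, -5, -5, -2, -8, -1, -8, +1, +1, -9, +7, +7, +7, +8, +3
Step 2: Count signs: positive = 8, negative = 7.
Step 3: Under H0: P(positive) = 0.5, so the number of positives S ~ Bin(15, 0.5).
Step 4: Two-sided exact p-value = sum of Bin(15,0.5) probabilities at or below the observed probability = 1.000000.
Step 5: alpha = 0.05. fail to reject H0.

n_eff = 15, pos = 8, neg = 7, p = 1.000000, fail to reject H0.


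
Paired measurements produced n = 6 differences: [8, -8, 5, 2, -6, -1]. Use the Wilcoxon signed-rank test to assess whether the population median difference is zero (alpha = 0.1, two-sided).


Step 1: Drop any zero differences (none here) and take |d_i|.
|d| = [8, 8, 5, 2, 6, 1]
Step 2: Midrank |d_i| (ties get averaged ranks).
ranks: |8|->5.5, |8|->5.5, |5|->3, |2|->2, |6|->4, |1|->1
Step 3: Attach original signs; sum ranks with positive sign and with negative sign.
W+ = 5.5 + 3 + 2 = 10.5
W- = 5.5 + 4 + 1 = 10.5
(Check: W+ + W- = 21 should equal n(n+1)/2 = 21.)
Step 4: Test statistic W = min(W+, W-) = 10.5.
Step 5: Ties in |d|, so use the tie-corrected normal approximation.
        E[W] = n(n+1)/4 = 6*7/4 = 10.5.
        Tie groups: |d|=8 (t=2); sum(t^3 - t) = 6.
        Var[W] = n(n+1)(2n+1)/24 - sum(t^3-t)/48 = 546/24 - 6/48 = 22.625.
        z = (W - E[W]) / sqrt(Var[W]) = (10.5 - 10.5) / 4.7566 = 0.0000.
        Two-sided p = 2*Phi(z) = 1.000000.
Step 6: alpha = 0.1. fail to reject H0.

W+ = 10.5, W- = 10.5, W = min = 10.5, p = 1.000000, fail to reject H0.


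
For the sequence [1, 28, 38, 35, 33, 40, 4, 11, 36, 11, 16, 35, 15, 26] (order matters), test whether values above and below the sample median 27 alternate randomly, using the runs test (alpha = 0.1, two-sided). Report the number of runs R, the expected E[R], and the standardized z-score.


Step 1: Compute median = 27; label A = above, B = below.
Labels in order: BAAAAABBABBABB  (n_A = 7, n_B = 7)
Step 2: Count runs R = 7.
Step 3: Under H0 (random ordering), E[R] = 2*n_A*n_B/(n_A+n_B) + 1 = 2*7*7/14 + 1 = 8.0000.
        Var[R] = 2*n_A*n_B*(2*n_A*n_B - n_A - n_B) / ((n_A+n_B)^2 * (n_A+n_B-1)) = 8232/2548 = 3.2308.
        SD[R] = 1.7974.
Step 4: Continuity-corrected z = (R + 0.5 - E[R]) / SD[R] = (7 + 0.5 - 8.0000) / 1.7974 = -0.2782.
Step 5: Two-sided p-value via normal approximation = 2*(1 - Phi(|z|)) = 0.780879.
Step 6: alpha = 0.1. fail to reject H0.

R = 7, z = -0.2782, p = 0.780879, fail to reject H0.


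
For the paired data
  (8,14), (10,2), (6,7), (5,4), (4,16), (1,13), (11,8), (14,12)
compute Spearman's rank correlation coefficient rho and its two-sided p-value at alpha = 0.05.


Step 1: Rank x and y separately (midranks; no ties here).
rank(x): 8->5, 10->6, 6->4, 5->3, 4->2, 1->1, 11->7, 14->8
rank(y): 14->7, 2->1, 7->3, 4->2, 16->8, 13->6, 8->4, 12->5
Step 2: d_i = R_x(i) - R_y(i); compute d_i^2.
  (5-7)^2=4, (6-1)^2=25, (4-3)^2=1, (3-2)^2=1, (2-8)^2=36, (1-6)^2=25, (7-4)^2=9, (8-5)^2=9
sum(d^2) = 110.
Step 3: rho = 1 - 6*110 / (8*(8^2 - 1)) = 1 - 660/504 = -0.309524.
Step 4: Under H0, t = rho * sqrt((n-2)/(1-rho^2)) = -0.7973 ~ t(6).
Step 5: Two-sided p-value from the t-distribution with 6 df = 0.455645.
Step 6: alpha = 0.05. fail to reject H0.

rho = -0.3095, p = 0.455645, fail to reject H0 at alpha = 0.05.


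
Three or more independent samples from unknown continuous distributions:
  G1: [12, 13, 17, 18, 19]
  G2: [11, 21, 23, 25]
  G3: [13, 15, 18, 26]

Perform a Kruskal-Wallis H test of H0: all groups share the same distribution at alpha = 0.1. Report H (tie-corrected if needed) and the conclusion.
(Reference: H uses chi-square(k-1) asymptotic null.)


Step 1: Combine all N = 13 observations and assign midranks.
sorted (value, group, rank): (11,G2,1), (12,G1,2), (13,G1,3.5), (13,G3,3.5), (15,G3,5), (17,G1,6), (18,G1,7.5), (18,G3,7.5), (19,G1,9), (21,G2,10), (23,G2,11), (25,G2,12), (26,G3,13)
Step 2: Sum ranks within each group.
R_1 = 28 (n_1 = 5)
R_2 = 34 (n_2 = 4)
R_3 = 29 (n_3 = 4)
Step 3: H = 12/(N(N+1)) * sum(R_i^2/n_i) - 3(N+1)
     = 12/(13*14) * (28^2/5 + 34^2/4 + 29^2/4) - 3*14
     = 0.065934 * 656.05 - 42
     = 1.256044.
Step 4: Ties present; correction factor C = 1 - 12/(13^3 - 13) = 0.994505. Corrected H = 1.256044 / 0.994505 = 1.262983.
Step 5: Under H0, H ~ chi^2(2); p-value = 0.531798.
Step 6: alpha = 0.1. fail to reject H0.

H = 1.2630, df = 2, p = 0.531798, fail to reject H0.


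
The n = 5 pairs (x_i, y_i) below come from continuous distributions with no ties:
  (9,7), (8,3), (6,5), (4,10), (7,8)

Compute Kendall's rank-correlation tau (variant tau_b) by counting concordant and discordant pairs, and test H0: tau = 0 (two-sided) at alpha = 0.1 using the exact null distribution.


Step 1: Enumerate the 10 unordered pairs (i,j) with i<j and classify each by sign(x_j-x_i) * sign(y_j-y_i).
  (1,2):dx=-1,dy=-4->C; (1,3):dx=-3,dy=-2->C; (1,4):dx=-5,dy=+3->D; (1,5):dx=-2,dy=+1->D
  (2,3):dx=-2,dy=+2->D; (2,4):dx=-4,dy=+7->D; (2,5):dx=-1,dy=+5->D; (3,4):dx=-2,dy=+5->D
  (3,5):dx=+1,dy=+3->C; (4,5):dx=+3,dy=-2->D
Step 2: C = 3, D = 7, total pairs = 10.
Step 3: tau = (C - D)/(n(n-1)/2) = (3 - 7)/10 = -0.400000.
Step 4: Exact two-sided p-value (enumerate n! = 120 permutations of y under H0): p = 0.483333.
Step 5: alpha = 0.1. fail to reject H0.

tau_b = -0.4000 (C=3, D=7), p = 0.483333, fail to reject H0.


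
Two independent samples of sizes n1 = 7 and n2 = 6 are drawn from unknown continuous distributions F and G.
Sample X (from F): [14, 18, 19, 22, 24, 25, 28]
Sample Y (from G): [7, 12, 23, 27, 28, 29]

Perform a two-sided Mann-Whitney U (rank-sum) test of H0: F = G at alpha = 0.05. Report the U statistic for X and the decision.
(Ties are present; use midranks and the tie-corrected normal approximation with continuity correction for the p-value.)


Step 1: Combine and sort all 13 observations; assign midranks.
sorted (value, group): (7,Y), (12,Y), (14,X), (18,X), (19,X), (22,X), (23,Y), (24,X), (25,X), (27,Y), (28,X), (28,Y), (29,Y)
ranks: 7->1, 12->2, 14->3, 18->4, 19->5, 22->6, 23->7, 24->8, 25->9, 27->10, 28->11.5, 28->11.5, 29->13
Step 2: Rank sum for X: R1 = 3 + 4 + 5 + 6 + 8 + 9 + 11.5 = 46.5.
Step 3: U_X = R1 - n1(n1+1)/2 = 46.5 - 7*8/2 = 46.5 - 28 = 18.5.
       U_Y = n1*n2 - U_X = 42 - 18.5 = 23.5.
Step 4: Ties are present, so use the tie-corrected normal approximation (with continuity correction) for the p-value.
Step 5: p-value = 0.774796; compare to alpha = 0.05. fail to reject H0.

U_X = 18.5, p = 0.774796, fail to reject H0 at alpha = 0.05.


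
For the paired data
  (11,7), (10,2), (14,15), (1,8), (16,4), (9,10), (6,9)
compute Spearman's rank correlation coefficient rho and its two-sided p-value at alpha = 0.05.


Step 1: Rank x and y separately (midranks; no ties here).
rank(x): 11->5, 10->4, 14->6, 1->1, 16->7, 9->3, 6->2
rank(y): 7->3, 2->1, 15->7, 8->4, 4->2, 10->6, 9->5
Step 2: d_i = R_x(i) - R_y(i); compute d_i^2.
  (5-3)^2=4, (4-1)^2=9, (6-7)^2=1, (1-4)^2=9, (7-2)^2=25, (3-6)^2=9, (2-5)^2=9
sum(d^2) = 66.
Step 3: rho = 1 - 6*66 / (7*(7^2 - 1)) = 1 - 396/336 = -0.178571.
Step 4: Under H0, t = rho * sqrt((n-2)/(1-rho^2)) = -0.4058 ~ t(5).
Step 5: Two-sided p-value from the t-distribution with 5 df = 0.701658.
Step 6: alpha = 0.05. fail to reject H0.

rho = -0.1786, p = 0.701658, fail to reject H0 at alpha = 0.05.


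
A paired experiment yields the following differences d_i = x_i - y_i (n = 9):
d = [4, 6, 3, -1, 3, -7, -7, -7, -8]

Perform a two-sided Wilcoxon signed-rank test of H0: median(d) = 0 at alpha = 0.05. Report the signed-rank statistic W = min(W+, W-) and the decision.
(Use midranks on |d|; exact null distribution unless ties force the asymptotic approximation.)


Step 1: Drop any zero differences (none here) and take |d_i|.
|d| = [4, 6, 3, 1, 3, 7, 7, 7, 8]
Step 2: Midrank |d_i| (ties get averaged ranks).
ranks: |4|->4, |6|->5, |3|->2.5, |1|->1, |3|->2.5, |7|->7, |7|->7, |7|->7, |8|->9
Step 3: Attach original signs; sum ranks with positive sign and with negative sign.
W+ = 4 + 5 + 2.5 + 2.5 = 14
W- = 1 + 7 + 7 + 7 + 9 = 31
(Check: W+ + W- = 45 should equal n(n+1)/2 = 45.)
Step 4: Test statistic W = min(W+, W-) = 14.
Step 5: Ties in |d|, so use the tie-corrected normal approximation.
        E[W] = n(n+1)/4 = 9*10/4 = 22.5.
        Tie groups: |d|=3 (t=2), |d|=7 (t=3); sum(t^3 - t) = 30.
        Var[W] = n(n+1)(2n+1)/24 - sum(t^3-t)/48 = 1710/24 - 30/48 = 70.625.
        z = (W - E[W]) / sqrt(Var[W]) = (14 - 22.5) / 8.4039 = -1.0114.
        Two-sided p = 2*Phi(z) = 0.311806.
Step 6: alpha = 0.05. fail to reject H0.

W+ = 14, W- = 31, W = min = 14, p = 0.311806, fail to reject H0.


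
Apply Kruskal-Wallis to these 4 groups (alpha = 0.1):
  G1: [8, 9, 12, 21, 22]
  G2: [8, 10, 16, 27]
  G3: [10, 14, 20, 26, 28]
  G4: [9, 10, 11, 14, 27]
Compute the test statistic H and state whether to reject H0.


Step 1: Combine all N = 19 observations and assign midranks.
sorted (value, group, rank): (8,G1,1.5), (8,G2,1.5), (9,G1,3.5), (9,G4,3.5), (10,G2,6), (10,G3,6), (10,G4,6), (11,G4,8), (12,G1,9), (14,G3,10.5), (14,G4,10.5), (16,G2,12), (20,G3,13), (21,G1,14), (22,G1,15), (26,G3,16), (27,G2,17.5), (27,G4,17.5), (28,G3,19)
Step 2: Sum ranks within each group.
R_1 = 43 (n_1 = 5)
R_2 = 37 (n_2 = 4)
R_3 = 64.5 (n_3 = 5)
R_4 = 45.5 (n_4 = 5)
Step 3: H = 12/(N(N+1)) * sum(R_i^2/n_i) - 3(N+1)
     = 12/(19*20) * (43^2/5 + 37^2/4 + 64.5^2/5 + 45.5^2/5) - 3*20
     = 0.031579 * 1958.15 - 60
     = 1.836316.
Step 4: Ties present; correction factor C = 1 - 48/(19^3 - 19) = 0.992982. Corrected H = 1.836316 / 0.992982 = 1.849293.
Step 5: Under H0, H ~ chi^2(3); p-value = 0.604267.
Step 6: alpha = 0.1. fail to reject H0.

H = 1.8493, df = 3, p = 0.604267, fail to reject H0.


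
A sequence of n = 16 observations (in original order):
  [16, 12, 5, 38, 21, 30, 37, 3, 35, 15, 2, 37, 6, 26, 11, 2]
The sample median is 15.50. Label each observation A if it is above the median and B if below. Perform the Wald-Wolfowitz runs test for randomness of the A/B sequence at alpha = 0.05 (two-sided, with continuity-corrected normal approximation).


Step 1: Compute median = 15.50; label A = above, B = below.
Labels in order: ABBAAAABABBABABB  (n_A = 8, n_B = 8)
Step 2: Count runs R = 10.
Step 3: Under H0 (random ordering), E[R] = 2*n_A*n_B/(n_A+n_B) + 1 = 2*8*8/16 + 1 = 9.0000.
        Var[R] = 2*n_A*n_B*(2*n_A*n_B - n_A - n_B) / ((n_A+n_B)^2 * (n_A+n_B-1)) = 14336/3840 = 3.7333.
        SD[R] = 1.9322.
Step 4: Continuity-corrected z = (R - 0.5 - E[R]) / SD[R] = (10 - 0.5 - 9.0000) / 1.9322 = 0.2588.
Step 5: Two-sided p-value via normal approximation = 2*(1 - Phi(|z|)) = 0.795809.
Step 6: alpha = 0.05. fail to reject H0.

R = 10, z = 0.2588, p = 0.795809, fail to reject H0.


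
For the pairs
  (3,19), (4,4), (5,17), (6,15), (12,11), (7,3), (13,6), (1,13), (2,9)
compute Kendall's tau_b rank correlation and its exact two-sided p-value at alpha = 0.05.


Step 1: Enumerate the 36 unordered pairs (i,j) with i<j and classify each by sign(x_j-x_i) * sign(y_j-y_i).
  (1,2):dx=+1,dy=-15->D; (1,3):dx=+2,dy=-2->D; (1,4):dx=+3,dy=-4->D; (1,5):dx=+9,dy=-8->D
  (1,6):dx=+4,dy=-16->D; (1,7):dx=+10,dy=-13->D; (1,8):dx=-2,dy=-6->C; (1,9):dx=-1,dy=-10->C
  (2,3):dx=+1,dy=+13->C; (2,4):dx=+2,dy=+11->C; (2,5):dx=+8,dy=+7->C; (2,6):dx=+3,dy=-1->D
  (2,7):dx=+9,dy=+2->C; (2,8):dx=-3,dy=+9->D; (2,9):dx=-2,dy=+5->D; (3,4):dx=+1,dy=-2->D
  (3,5):dx=+7,dy=-6->D; (3,6):dx=+2,dy=-14->D; (3,7):dx=+8,dy=-11->D; (3,8):dx=-4,dy=-4->C
  (3,9):dx=-3,dy=-8->C; (4,5):dx=+6,dy=-4->D; (4,6):dx=+1,dy=-12->D; (4,7):dx=+7,dy=-9->D
  (4,8):dx=-5,dy=-2->C; (4,9):dx=-4,dy=-6->C; (5,6):dx=-5,dy=-8->C; (5,7):dx=+1,dy=-5->D
  (5,8):dx=-11,dy=+2->D; (5,9):dx=-10,dy=-2->C; (6,7):dx=+6,dy=+3->C; (6,8):dx=-6,dy=+10->D
  (6,9):dx=-5,dy=+6->D; (7,8):dx=-12,dy=+7->D; (7,9):dx=-11,dy=+3->D; (8,9):dx=+1,dy=-4->D
Step 2: C = 13, D = 23, total pairs = 36.
Step 3: tau = (C - D)/(n(n-1)/2) = (13 - 23)/36 = -0.277778.
Step 4: Exact two-sided p-value (enumerate n! = 362880 permutations of y under H0): p = 0.358488.
Step 5: alpha = 0.05. fail to reject H0.

tau_b = -0.2778 (C=13, D=23), p = 0.358488, fail to reject H0.


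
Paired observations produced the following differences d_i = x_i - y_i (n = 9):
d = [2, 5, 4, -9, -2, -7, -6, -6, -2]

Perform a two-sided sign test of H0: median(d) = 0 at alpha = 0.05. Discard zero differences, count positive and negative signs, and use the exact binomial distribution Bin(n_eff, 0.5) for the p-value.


Step 1: Discard zero differences. Original n = 9; n_eff = number of nonzero differences = 9.
Nonzero differences (with sign): +2, +5, +4, -9, -2, -7, -6, -6, -2
Step 2: Count signs: positive = 3, negative = 6.
Step 3: Under H0: P(positive) = 0.5, so the number of positives S ~ Bin(9, 0.5).
Step 4: Two-sided exact p-value = sum of Bin(9,0.5) probabilities at or below the observed probability = 0.507812.
Step 5: alpha = 0.05. fail to reject H0.

n_eff = 9, pos = 3, neg = 6, p = 0.507812, fail to reject H0.


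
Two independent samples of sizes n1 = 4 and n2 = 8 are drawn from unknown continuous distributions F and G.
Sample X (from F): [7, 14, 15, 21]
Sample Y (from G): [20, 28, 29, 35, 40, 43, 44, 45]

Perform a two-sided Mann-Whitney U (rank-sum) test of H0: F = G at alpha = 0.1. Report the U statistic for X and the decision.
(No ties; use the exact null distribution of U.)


Step 1: Combine and sort all 12 observations; assign midranks.
sorted (value, group): (7,X), (14,X), (15,X), (20,Y), (21,X), (28,Y), (29,Y), (35,Y), (40,Y), (43,Y), (44,Y), (45,Y)
ranks: 7->1, 14->2, 15->3, 20->4, 21->5, 28->6, 29->7, 35->8, 40->9, 43->10, 44->11, 45->12
Step 2: Rank sum for X: R1 = 1 + 2 + 3 + 5 = 11.
Step 3: U_X = R1 - n1(n1+1)/2 = 11 - 4*5/2 = 11 - 10 = 1.
       U_Y = n1*n2 - U_X = 32 - 1 = 31.
Step 4: No ties, so the exact null distribution of U (based on enumerating the C(12,4) = 495 equally likely rank assignments) gives the two-sided p-value.
Step 5: p-value = 0.008081; compare to alpha = 0.1. reject H0.

U_X = 1, p = 0.008081, reject H0 at alpha = 0.1.


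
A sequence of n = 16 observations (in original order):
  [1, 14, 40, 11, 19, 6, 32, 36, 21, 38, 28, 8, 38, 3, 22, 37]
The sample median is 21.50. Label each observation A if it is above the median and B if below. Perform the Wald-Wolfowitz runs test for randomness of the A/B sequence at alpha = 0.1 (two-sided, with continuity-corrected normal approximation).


Step 1: Compute median = 21.50; label A = above, B = below.
Labels in order: BBABBBAABAABABAA  (n_A = 8, n_B = 8)
Step 2: Count runs R = 10.
Step 3: Under H0 (random ordering), E[R] = 2*n_A*n_B/(n_A+n_B) + 1 = 2*8*8/16 + 1 = 9.0000.
        Var[R] = 2*n_A*n_B*(2*n_A*n_B - n_A - n_B) / ((n_A+n_B)^2 * (n_A+n_B-1)) = 14336/3840 = 3.7333.
        SD[R] = 1.9322.
Step 4: Continuity-corrected z = (R - 0.5 - E[R]) / SD[R] = (10 - 0.5 - 9.0000) / 1.9322 = 0.2588.
Step 5: Two-sided p-value via normal approximation = 2*(1 - Phi(|z|)) = 0.795809.
Step 6: alpha = 0.1. fail to reject H0.

R = 10, z = 0.2588, p = 0.795809, fail to reject H0.


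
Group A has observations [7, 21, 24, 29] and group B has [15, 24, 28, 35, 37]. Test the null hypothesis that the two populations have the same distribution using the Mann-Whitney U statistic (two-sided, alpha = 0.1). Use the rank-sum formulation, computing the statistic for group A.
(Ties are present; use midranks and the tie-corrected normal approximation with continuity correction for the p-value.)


Step 1: Combine and sort all 9 observations; assign midranks.
sorted (value, group): (7,X), (15,Y), (21,X), (24,X), (24,Y), (28,Y), (29,X), (35,Y), (37,Y)
ranks: 7->1, 15->2, 21->3, 24->4.5, 24->4.5, 28->6, 29->7, 35->8, 37->9
Step 2: Rank sum for X: R1 = 1 + 3 + 4.5 + 7 = 15.5.
Step 3: U_X = R1 - n1(n1+1)/2 = 15.5 - 4*5/2 = 15.5 - 10 = 5.5.
       U_Y = n1*n2 - U_X = 20 - 5.5 = 14.5.
Step 4: Ties are present, so use the tie-corrected normal approximation (with continuity correction) for the p-value.
Step 5: p-value = 0.325163; compare to alpha = 0.1. fail to reject H0.

U_X = 5.5, p = 0.325163, fail to reject H0 at alpha = 0.1.


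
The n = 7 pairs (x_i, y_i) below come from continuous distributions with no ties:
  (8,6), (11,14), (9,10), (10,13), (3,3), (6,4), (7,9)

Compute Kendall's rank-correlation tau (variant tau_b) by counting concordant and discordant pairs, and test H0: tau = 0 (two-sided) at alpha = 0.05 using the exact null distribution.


Step 1: Enumerate the 21 unordered pairs (i,j) with i<j and classify each by sign(x_j-x_i) * sign(y_j-y_i).
  (1,2):dx=+3,dy=+8->C; (1,3):dx=+1,dy=+4->C; (1,4):dx=+2,dy=+7->C; (1,5):dx=-5,dy=-3->C
  (1,6):dx=-2,dy=-2->C; (1,7):dx=-1,dy=+3->D; (2,3):dx=-2,dy=-4->C; (2,4):dx=-1,dy=-1->C
  (2,5):dx=-8,dy=-11->C; (2,6):dx=-5,dy=-10->C; (2,7):dx=-4,dy=-5->C; (3,4):dx=+1,dy=+3->C
  (3,5):dx=-6,dy=-7->C; (3,6):dx=-3,dy=-6->C; (3,7):dx=-2,dy=-1->C; (4,5):dx=-7,dy=-10->C
  (4,6):dx=-4,dy=-9->C; (4,7):dx=-3,dy=-4->C; (5,6):dx=+3,dy=+1->C; (5,7):dx=+4,dy=+6->C
  (6,7):dx=+1,dy=+5->C
Step 2: C = 20, D = 1, total pairs = 21.
Step 3: tau = (C - D)/(n(n-1)/2) = (20 - 1)/21 = 0.904762.
Step 4: Exact two-sided p-value (enumerate n! = 5040 permutations of y under H0): p = 0.002778.
Step 5: alpha = 0.05. reject H0.

tau_b = 0.9048 (C=20, D=1), p = 0.002778, reject H0.


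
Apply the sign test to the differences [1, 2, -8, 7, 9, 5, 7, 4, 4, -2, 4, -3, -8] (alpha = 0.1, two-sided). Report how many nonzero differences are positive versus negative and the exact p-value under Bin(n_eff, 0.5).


Step 1: Discard zero differences. Original n = 13; n_eff = number of nonzero differences = 13.
Nonzero differences (with sign): +1, +2, -8, +7, +9, +5, +7, +4, +4, -2, +4, -3, -8
Step 2: Count signs: positive = 9, negative = 4.
Step 3: Under H0: P(positive) = 0.5, so the number of positives S ~ Bin(13, 0.5).
Step 4: Two-sided exact p-value = sum of Bin(13,0.5) probabilities at or below the observed probability = 0.266846.
Step 5: alpha = 0.1. fail to reject H0.

n_eff = 13, pos = 9, neg = 4, p = 0.266846, fail to reject H0.


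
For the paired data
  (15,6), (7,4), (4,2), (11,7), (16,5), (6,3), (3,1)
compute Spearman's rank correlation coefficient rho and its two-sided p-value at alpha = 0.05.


Step 1: Rank x and y separately (midranks; no ties here).
rank(x): 15->6, 7->4, 4->2, 11->5, 16->7, 6->3, 3->1
rank(y): 6->6, 4->4, 2->2, 7->7, 5->5, 3->3, 1->1
Step 2: d_i = R_x(i) - R_y(i); compute d_i^2.
  (6-6)^2=0, (4-4)^2=0, (2-2)^2=0, (5-7)^2=4, (7-5)^2=4, (3-3)^2=0, (1-1)^2=0
sum(d^2) = 8.
Step 3: rho = 1 - 6*8 / (7*(7^2 - 1)) = 1 - 48/336 = 0.857143.
Step 4: Under H0, t = rho * sqrt((n-2)/(1-rho^2)) = 3.7210 ~ t(5).
Step 5: Two-sided p-value from the t-distribution with 5 df = 0.013697.
Step 6: alpha = 0.05. reject H0.

rho = 0.8571, p = 0.013697, reject H0 at alpha = 0.05.


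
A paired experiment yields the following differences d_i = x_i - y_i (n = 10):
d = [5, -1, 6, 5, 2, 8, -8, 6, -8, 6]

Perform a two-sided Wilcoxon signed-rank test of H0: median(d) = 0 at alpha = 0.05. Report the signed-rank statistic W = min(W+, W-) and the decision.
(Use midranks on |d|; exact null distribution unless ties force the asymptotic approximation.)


Step 1: Drop any zero differences (none here) and take |d_i|.
|d| = [5, 1, 6, 5, 2, 8, 8, 6, 8, 6]
Step 2: Midrank |d_i| (ties get averaged ranks).
ranks: |5|->3.5, |1|->1, |6|->6, |5|->3.5, |2|->2, |8|->9, |8|->9, |6|->6, |8|->9, |6|->6
Step 3: Attach original signs; sum ranks with positive sign and with negative sign.
W+ = 3.5 + 6 + 3.5 + 2 + 9 + 6 + 6 = 36
W- = 1 + 9 + 9 = 19
(Check: W+ + W- = 55 should equal n(n+1)/2 = 55.)
Step 4: Test statistic W = min(W+, W-) = 19.
Step 5: Ties in |d|, so use the tie-corrected normal approximation.
        E[W] = n(n+1)/4 = 10*11/4 = 27.5.
        Tie groups: |d|=5 (t=2), |d|=6 (t=3), |d|=8 (t=3); sum(t^3 - t) = 54.
        Var[W] = n(n+1)(2n+1)/24 - sum(t^3-t)/48 = 2310/24 - 54/48 = 95.125.
        z = (W - E[W]) / sqrt(Var[W]) = (19 - 27.5) / 9.7532 = -0.8715.
        Two-sided p = 2*Phi(z) = 0.383477.
Step 6: alpha = 0.05. fail to reject H0.

W+ = 36, W- = 19, W = min = 19, p = 0.383477, fail to reject H0.


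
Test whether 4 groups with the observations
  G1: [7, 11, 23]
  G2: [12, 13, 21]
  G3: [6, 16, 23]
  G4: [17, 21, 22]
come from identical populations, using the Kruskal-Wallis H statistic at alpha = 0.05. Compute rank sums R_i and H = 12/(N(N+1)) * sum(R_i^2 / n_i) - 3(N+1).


Step 1: Combine all N = 12 observations and assign midranks.
sorted (value, group, rank): (6,G3,1), (7,G1,2), (11,G1,3), (12,G2,4), (13,G2,5), (16,G3,6), (17,G4,7), (21,G2,8.5), (21,G4,8.5), (22,G4,10), (23,G1,11.5), (23,G3,11.5)
Step 2: Sum ranks within each group.
R_1 = 16.5 (n_1 = 3)
R_2 = 17.5 (n_2 = 3)
R_3 = 18.5 (n_3 = 3)
R_4 = 25.5 (n_4 = 3)
Step 3: H = 12/(N(N+1)) * sum(R_i^2/n_i) - 3(N+1)
     = 12/(12*13) * (16.5^2/3 + 17.5^2/3 + 18.5^2/3 + 25.5^2/3) - 3*13
     = 0.076923 * 523.667 - 39
     = 1.282051.
Step 4: Ties present; correction factor C = 1 - 12/(12^3 - 12) = 0.993007. Corrected H = 1.282051 / 0.993007 = 1.291080.
Step 5: Under H0, H ~ chi^2(3); p-value = 0.731252.
Step 6: alpha = 0.05. fail to reject H0.

H = 1.2911, df = 3, p = 0.731252, fail to reject H0.


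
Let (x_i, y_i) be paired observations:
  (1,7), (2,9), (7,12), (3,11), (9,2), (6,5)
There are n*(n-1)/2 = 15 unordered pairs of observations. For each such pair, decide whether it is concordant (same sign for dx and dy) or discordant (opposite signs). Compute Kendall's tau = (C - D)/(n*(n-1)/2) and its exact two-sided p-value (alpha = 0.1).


Step 1: Enumerate the 15 unordered pairs (i,j) with i<j and classify each by sign(x_j-x_i) * sign(y_j-y_i).
  (1,2):dx=+1,dy=+2->C; (1,3):dx=+6,dy=+5->C; (1,4):dx=+2,dy=+4->C; (1,5):dx=+8,dy=-5->D
  (1,6):dx=+5,dy=-2->D; (2,3):dx=+5,dy=+3->C; (2,4):dx=+1,dy=+2->C; (2,5):dx=+7,dy=-7->D
  (2,6):dx=+4,dy=-4->D; (3,4):dx=-4,dy=-1->C; (3,5):dx=+2,dy=-10->D; (3,6):dx=-1,dy=-7->C
  (4,5):dx=+6,dy=-9->D; (4,6):dx=+3,dy=-6->D; (5,6):dx=-3,dy=+3->D
Step 2: C = 7, D = 8, total pairs = 15.
Step 3: tau = (C - D)/(n(n-1)/2) = (7 - 8)/15 = -0.066667.
Step 4: Exact two-sided p-value (enumerate n! = 720 permutations of y under H0): p = 1.000000.
Step 5: alpha = 0.1. fail to reject H0.

tau_b = -0.0667 (C=7, D=8), p = 1.000000, fail to reject H0.


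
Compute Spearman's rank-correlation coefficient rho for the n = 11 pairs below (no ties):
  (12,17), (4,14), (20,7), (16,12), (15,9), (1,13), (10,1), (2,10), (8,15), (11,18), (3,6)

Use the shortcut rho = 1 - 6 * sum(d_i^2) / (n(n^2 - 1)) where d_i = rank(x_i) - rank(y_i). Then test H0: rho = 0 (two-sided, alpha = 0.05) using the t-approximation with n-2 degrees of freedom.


Step 1: Rank x and y separately (midranks; no ties here).
rank(x): 12->8, 4->4, 20->11, 16->10, 15->9, 1->1, 10->6, 2->2, 8->5, 11->7, 3->3
rank(y): 17->10, 14->8, 7->3, 12->6, 9->4, 13->7, 1->1, 10->5, 15->9, 18->11, 6->2
Step 2: d_i = R_x(i) - R_y(i); compute d_i^2.
  (8-10)^2=4, (4-8)^2=16, (11-3)^2=64, (10-6)^2=16, (9-4)^2=25, (1-7)^2=36, (6-1)^2=25, (2-5)^2=9, (5-9)^2=16, (7-11)^2=16, (3-2)^2=1
sum(d^2) = 228.
Step 3: rho = 1 - 6*228 / (11*(11^2 - 1)) = 1 - 1368/1320 = -0.036364.
Step 4: Under H0, t = rho * sqrt((n-2)/(1-rho^2)) = -0.1092 ~ t(9).
Step 5: Two-sided p-value from the t-distribution with 9 df = 0.915468.
Step 6: alpha = 0.05. fail to reject H0.

rho = -0.0364, p = 0.915468, fail to reject H0 at alpha = 0.05.


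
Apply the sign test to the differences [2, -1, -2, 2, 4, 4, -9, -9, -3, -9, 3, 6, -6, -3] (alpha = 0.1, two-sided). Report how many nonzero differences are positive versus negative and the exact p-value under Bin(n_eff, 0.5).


Step 1: Discard zero differences. Original n = 14; n_eff = number of nonzero differences = 14.
Nonzero differences (with sign): +2, -1, -2, +2, +4, +4, -9, -9, -3, -9, +3, +6, -6, -3
Step 2: Count signs: positive = 6, negative = 8.
Step 3: Under H0: P(positive) = 0.5, so the number of positives S ~ Bin(14, 0.5).
Step 4: Two-sided exact p-value = sum of Bin(14,0.5) probabilities at or below the observed probability = 0.790527.
Step 5: alpha = 0.1. fail to reject H0.

n_eff = 14, pos = 6, neg = 8, p = 0.790527, fail to reject H0.


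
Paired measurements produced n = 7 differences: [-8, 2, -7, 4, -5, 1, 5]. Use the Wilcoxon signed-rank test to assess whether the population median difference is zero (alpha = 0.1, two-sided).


Step 1: Drop any zero differences (none here) and take |d_i|.
|d| = [8, 2, 7, 4, 5, 1, 5]
Step 2: Midrank |d_i| (ties get averaged ranks).
ranks: |8|->7, |2|->2, |7|->6, |4|->3, |5|->4.5, |1|->1, |5|->4.5
Step 3: Attach original signs; sum ranks with positive sign and with negative sign.
W+ = 2 + 3 + 1 + 4.5 = 10.5
W- = 7 + 6 + 4.5 = 17.5
(Check: W+ + W- = 28 should equal n(n+1)/2 = 28.)
Step 4: Test statistic W = min(W+, W-) = 10.5.
Step 5: Ties in |d|, so use the tie-corrected normal approximation.
        E[W] = n(n+1)/4 = 7*8/4 = 14.
        Tie groups: |d|=5 (t=2); sum(t^3 - t) = 6.
        Var[W] = n(n+1)(2n+1)/24 - sum(t^3-t)/48 = 840/24 - 6/48 = 34.875.
        z = (W - E[W]) / sqrt(Var[W]) = (10.5 - 14) / 5.9055 = -0.5927.
        Two-sided p = 2*Phi(z) = 0.553404.
Step 6: alpha = 0.1. fail to reject H0.

W+ = 10.5, W- = 17.5, W = min = 10.5, p = 0.553404, fail to reject H0.


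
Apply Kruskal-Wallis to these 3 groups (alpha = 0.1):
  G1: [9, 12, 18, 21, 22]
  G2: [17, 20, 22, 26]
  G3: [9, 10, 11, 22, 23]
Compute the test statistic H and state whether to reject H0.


Step 1: Combine all N = 14 observations and assign midranks.
sorted (value, group, rank): (9,G1,1.5), (9,G3,1.5), (10,G3,3), (11,G3,4), (12,G1,5), (17,G2,6), (18,G1,7), (20,G2,8), (21,G1,9), (22,G1,11), (22,G2,11), (22,G3,11), (23,G3,13), (26,G2,14)
Step 2: Sum ranks within each group.
R_1 = 33.5 (n_1 = 5)
R_2 = 39 (n_2 = 4)
R_3 = 32.5 (n_3 = 5)
Step 3: H = 12/(N(N+1)) * sum(R_i^2/n_i) - 3(N+1)
     = 12/(14*15) * (33.5^2/5 + 39^2/4 + 32.5^2/5) - 3*15
     = 0.057143 * 815.95 - 45
     = 1.625714.
Step 4: Ties present; correction factor C = 1 - 30/(14^3 - 14) = 0.989011. Corrected H = 1.625714 / 0.989011 = 1.643778.
Step 5: Under H0, H ~ chi^2(2); p-value = 0.439601.
Step 6: alpha = 0.1. fail to reject H0.

H = 1.6438, df = 2, p = 0.439601, fail to reject H0.


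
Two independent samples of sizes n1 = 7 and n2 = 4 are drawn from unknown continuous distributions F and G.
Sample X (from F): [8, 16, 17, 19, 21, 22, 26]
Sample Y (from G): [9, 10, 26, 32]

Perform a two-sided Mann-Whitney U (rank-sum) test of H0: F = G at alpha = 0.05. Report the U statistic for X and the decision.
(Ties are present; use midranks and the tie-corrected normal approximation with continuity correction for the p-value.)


Step 1: Combine and sort all 11 observations; assign midranks.
sorted (value, group): (8,X), (9,Y), (10,Y), (16,X), (17,X), (19,X), (21,X), (22,X), (26,X), (26,Y), (32,Y)
ranks: 8->1, 9->2, 10->3, 16->4, 17->5, 19->6, 21->7, 22->8, 26->9.5, 26->9.5, 32->11
Step 2: Rank sum for X: R1 = 1 + 4 + 5 + 6 + 7 + 8 + 9.5 = 40.5.
Step 3: U_X = R1 - n1(n1+1)/2 = 40.5 - 7*8/2 = 40.5 - 28 = 12.5.
       U_Y = n1*n2 - U_X = 28 - 12.5 = 15.5.
Step 4: Ties are present, so use the tie-corrected normal approximation (with continuity correction) for the p-value.
Step 5: p-value = 0.849769; compare to alpha = 0.05. fail to reject H0.

U_X = 12.5, p = 0.849769, fail to reject H0 at alpha = 0.05.


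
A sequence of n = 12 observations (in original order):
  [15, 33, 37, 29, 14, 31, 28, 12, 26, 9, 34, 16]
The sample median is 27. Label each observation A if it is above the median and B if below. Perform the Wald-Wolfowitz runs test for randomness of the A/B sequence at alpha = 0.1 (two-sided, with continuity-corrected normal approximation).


Step 1: Compute median = 27; label A = above, B = below.
Labels in order: BAAABAABBBAB  (n_A = 6, n_B = 6)
Step 2: Count runs R = 7.
Step 3: Under H0 (random ordering), E[R] = 2*n_A*n_B/(n_A+n_B) + 1 = 2*6*6/12 + 1 = 7.0000.
        Var[R] = 2*n_A*n_B*(2*n_A*n_B - n_A - n_B) / ((n_A+n_B)^2 * (n_A+n_B-1)) = 4320/1584 = 2.7273.
        SD[R] = 1.6514.
Step 4: R = E[R], so z = 0 with no continuity correction.
Step 5: Two-sided p-value via normal approximation = 2*(1 - Phi(|z|)) = 1.000000.
Step 6: alpha = 0.1. fail to reject H0.

R = 7, z = 0.0000, p = 1.000000, fail to reject H0.


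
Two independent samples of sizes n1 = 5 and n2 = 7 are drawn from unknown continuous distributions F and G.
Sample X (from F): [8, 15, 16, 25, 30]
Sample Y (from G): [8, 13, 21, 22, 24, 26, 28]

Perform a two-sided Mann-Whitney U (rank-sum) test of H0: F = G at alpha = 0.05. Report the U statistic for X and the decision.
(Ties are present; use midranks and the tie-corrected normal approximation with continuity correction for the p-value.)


Step 1: Combine and sort all 12 observations; assign midranks.
sorted (value, group): (8,X), (8,Y), (13,Y), (15,X), (16,X), (21,Y), (22,Y), (24,Y), (25,X), (26,Y), (28,Y), (30,X)
ranks: 8->1.5, 8->1.5, 13->3, 15->4, 16->5, 21->6, 22->7, 24->8, 25->9, 26->10, 28->11, 30->12
Step 2: Rank sum for X: R1 = 1.5 + 4 + 5 + 9 + 12 = 31.5.
Step 3: U_X = R1 - n1(n1+1)/2 = 31.5 - 5*6/2 = 31.5 - 15 = 16.5.
       U_Y = n1*n2 - U_X = 35 - 16.5 = 18.5.
Step 4: Ties are present, so use the tie-corrected normal approximation (with continuity correction) for the p-value.
Step 5: p-value = 0.935170; compare to alpha = 0.05. fail to reject H0.

U_X = 16.5, p = 0.935170, fail to reject H0 at alpha = 0.05.


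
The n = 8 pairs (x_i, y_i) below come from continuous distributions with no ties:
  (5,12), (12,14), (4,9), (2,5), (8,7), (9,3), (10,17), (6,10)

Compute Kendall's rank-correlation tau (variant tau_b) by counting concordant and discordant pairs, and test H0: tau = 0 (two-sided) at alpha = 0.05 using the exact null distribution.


Step 1: Enumerate the 28 unordered pairs (i,j) with i<j and classify each by sign(x_j-x_i) * sign(y_j-y_i).
  (1,2):dx=+7,dy=+2->C; (1,3):dx=-1,dy=-3->C; (1,4):dx=-3,dy=-7->C; (1,5):dx=+3,dy=-5->D
  (1,6):dx=+4,dy=-9->D; (1,7):dx=+5,dy=+5->C; (1,8):dx=+1,dy=-2->D; (2,3):dx=-8,dy=-5->C
  (2,4):dx=-10,dy=-9->C; (2,5):dx=-4,dy=-7->C; (2,6):dx=-3,dy=-11->C; (2,7):dx=-2,dy=+3->D
  (2,8):dx=-6,dy=-4->C; (3,4):dx=-2,dy=-4->C; (3,5):dx=+4,dy=-2->D; (3,6):dx=+5,dy=-6->D
  (3,7):dx=+6,dy=+8->C; (3,8):dx=+2,dy=+1->C; (4,5):dx=+6,dy=+2->C; (4,6):dx=+7,dy=-2->D
  (4,7):dx=+8,dy=+12->C; (4,8):dx=+4,dy=+5->C; (5,6):dx=+1,dy=-4->D; (5,7):dx=+2,dy=+10->C
  (5,8):dx=-2,dy=+3->D; (6,7):dx=+1,dy=+14->C; (6,8):dx=-3,dy=+7->D; (7,8):dx=-4,dy=-7->C
Step 2: C = 18, D = 10, total pairs = 28.
Step 3: tau = (C - D)/(n(n-1)/2) = (18 - 10)/28 = 0.285714.
Step 4: Exact two-sided p-value (enumerate n! = 40320 permutations of y under H0): p = 0.398760.
Step 5: alpha = 0.05. fail to reject H0.

tau_b = 0.2857 (C=18, D=10), p = 0.398760, fail to reject H0.


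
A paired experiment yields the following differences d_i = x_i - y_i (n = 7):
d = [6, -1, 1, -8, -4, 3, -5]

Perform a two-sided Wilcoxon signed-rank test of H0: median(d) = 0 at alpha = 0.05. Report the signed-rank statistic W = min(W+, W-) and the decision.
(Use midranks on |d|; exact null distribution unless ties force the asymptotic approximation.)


Step 1: Drop any zero differences (none here) and take |d_i|.
|d| = [6, 1, 1, 8, 4, 3, 5]
Step 2: Midrank |d_i| (ties get averaged ranks).
ranks: |6|->6, |1|->1.5, |1|->1.5, |8|->7, |4|->4, |3|->3, |5|->5
Step 3: Attach original signs; sum ranks with positive sign and with negative sign.
W+ = 6 + 1.5 + 3 = 10.5
W- = 1.5 + 7 + 4 + 5 = 17.5
(Check: W+ + W- = 28 should equal n(n+1)/2 = 28.)
Step 4: Test statistic W = min(W+, W-) = 10.5.
Step 5: Ties in |d|, so use the tie-corrected normal approximation.
        E[W] = n(n+1)/4 = 7*8/4 = 14.
        Tie groups: |d|=1 (t=2); sum(t^3 - t) = 6.
        Var[W] = n(n+1)(2n+1)/24 - sum(t^3-t)/48 = 840/24 - 6/48 = 34.875.
        z = (W - E[W]) / sqrt(Var[W]) = (10.5 - 14) / 5.9055 = -0.5927.
        Two-sided p = 2*Phi(z) = 0.553404.
Step 6: alpha = 0.05. fail to reject H0.

W+ = 10.5, W- = 17.5, W = min = 10.5, p = 0.553404, fail to reject H0.


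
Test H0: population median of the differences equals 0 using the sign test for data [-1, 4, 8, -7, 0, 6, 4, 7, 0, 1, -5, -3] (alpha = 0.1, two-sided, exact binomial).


Step 1: Discard zero differences. Original n = 12; n_eff = number of nonzero differences = 10.
Nonzero differences (with sign): -1, +4, +8, -7, +6, +4, +7, +1, -5, -3
Step 2: Count signs: positive = 6, negative = 4.
Step 3: Under H0: P(positive) = 0.5, so the number of positives S ~ Bin(10, 0.5).
Step 4: Two-sided exact p-value = sum of Bin(10,0.5) probabilities at or below the observed probability = 0.753906.
Step 5: alpha = 0.1. fail to reject H0.

n_eff = 10, pos = 6, neg = 4, p = 0.753906, fail to reject H0.


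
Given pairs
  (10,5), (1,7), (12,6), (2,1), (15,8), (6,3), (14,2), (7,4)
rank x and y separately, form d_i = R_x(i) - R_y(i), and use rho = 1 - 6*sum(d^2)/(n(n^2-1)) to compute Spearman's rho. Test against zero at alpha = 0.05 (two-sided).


Step 1: Rank x and y separately (midranks; no ties here).
rank(x): 10->5, 1->1, 12->6, 2->2, 15->8, 6->3, 14->7, 7->4
rank(y): 5->5, 7->7, 6->6, 1->1, 8->8, 3->3, 2->2, 4->4
Step 2: d_i = R_x(i) - R_y(i); compute d_i^2.
  (5-5)^2=0, (1-7)^2=36, (6-6)^2=0, (2-1)^2=1, (8-8)^2=0, (3-3)^2=0, (7-2)^2=25, (4-4)^2=0
sum(d^2) = 62.
Step 3: rho = 1 - 6*62 / (8*(8^2 - 1)) = 1 - 372/504 = 0.261905.
Step 4: Under H0, t = rho * sqrt((n-2)/(1-rho^2)) = 0.6647 ~ t(6).
Step 5: Two-sided p-value from the t-distribution with 6 df = 0.530923.
Step 6: alpha = 0.05. fail to reject H0.

rho = 0.2619, p = 0.530923, fail to reject H0 at alpha = 0.05.


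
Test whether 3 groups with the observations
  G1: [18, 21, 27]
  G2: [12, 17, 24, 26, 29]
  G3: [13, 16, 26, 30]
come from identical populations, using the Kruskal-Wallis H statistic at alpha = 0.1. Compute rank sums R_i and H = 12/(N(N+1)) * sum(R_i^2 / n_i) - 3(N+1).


Step 1: Combine all N = 12 observations and assign midranks.
sorted (value, group, rank): (12,G2,1), (13,G3,2), (16,G3,3), (17,G2,4), (18,G1,5), (21,G1,6), (24,G2,7), (26,G2,8.5), (26,G3,8.5), (27,G1,10), (29,G2,11), (30,G3,12)
Step 2: Sum ranks within each group.
R_1 = 21 (n_1 = 3)
R_2 = 31.5 (n_2 = 5)
R_3 = 25.5 (n_3 = 4)
Step 3: H = 12/(N(N+1)) * sum(R_i^2/n_i) - 3(N+1)
     = 12/(12*13) * (21^2/3 + 31.5^2/5 + 25.5^2/4) - 3*13
     = 0.076923 * 508.012 - 39
     = 0.077885.
Step 4: Ties present; correction factor C = 1 - 6/(12^3 - 12) = 0.996503. Corrected H = 0.077885 / 0.996503 = 0.078158.
Step 5: Under H0, H ~ chi^2(2); p-value = 0.961675.
Step 6: alpha = 0.1. fail to reject H0.

H = 0.0782, df = 2, p = 0.961675, fail to reject H0.


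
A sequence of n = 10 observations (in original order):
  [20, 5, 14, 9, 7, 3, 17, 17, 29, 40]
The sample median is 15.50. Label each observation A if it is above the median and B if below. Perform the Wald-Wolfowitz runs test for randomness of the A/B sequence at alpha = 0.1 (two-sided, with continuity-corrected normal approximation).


Step 1: Compute median = 15.50; label A = above, B = below.
Labels in order: ABBBBBAAAA  (n_A = 5, n_B = 5)
Step 2: Count runs R = 3.
Step 3: Under H0 (random ordering), E[R] = 2*n_A*n_B/(n_A+n_B) + 1 = 2*5*5/10 + 1 = 6.0000.
        Var[R] = 2*n_A*n_B*(2*n_A*n_B - n_A - n_B) / ((n_A+n_B)^2 * (n_A+n_B-1)) = 2000/900 = 2.2222.
        SD[R] = 1.4907.
Step 4: Continuity-corrected z = (R + 0.5 - E[R]) / SD[R] = (3 + 0.5 - 6.0000) / 1.4907 = -1.6771.
Step 5: Two-sided p-value via normal approximation = 2*(1 - Phi(|z|)) = 0.093533.
Step 6: alpha = 0.1. reject H0.

R = 3, z = -1.6771, p = 0.093533, reject H0.


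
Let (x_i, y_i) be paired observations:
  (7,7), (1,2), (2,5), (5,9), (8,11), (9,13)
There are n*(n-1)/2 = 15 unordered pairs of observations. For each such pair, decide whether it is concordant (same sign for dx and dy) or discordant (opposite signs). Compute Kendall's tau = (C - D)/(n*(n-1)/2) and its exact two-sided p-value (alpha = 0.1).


Step 1: Enumerate the 15 unordered pairs (i,j) with i<j and classify each by sign(x_j-x_i) * sign(y_j-y_i).
  (1,2):dx=-6,dy=-5->C; (1,3):dx=-5,dy=-2->C; (1,4):dx=-2,dy=+2->D; (1,5):dx=+1,dy=+4->C
  (1,6):dx=+2,dy=+6->C; (2,3):dx=+1,dy=+3->C; (2,4):dx=+4,dy=+7->C; (2,5):dx=+7,dy=+9->C
  (2,6):dx=+8,dy=+11->C; (3,4):dx=+3,dy=+4->C; (3,5):dx=+6,dy=+6->C; (3,6):dx=+7,dy=+8->C
  (4,5):dx=+3,dy=+2->C; (4,6):dx=+4,dy=+4->C; (5,6):dx=+1,dy=+2->C
Step 2: C = 14, D = 1, total pairs = 15.
Step 3: tau = (C - D)/(n(n-1)/2) = (14 - 1)/15 = 0.866667.
Step 4: Exact two-sided p-value (enumerate n! = 720 permutations of y under H0): p = 0.016667.
Step 5: alpha = 0.1. reject H0.

tau_b = 0.8667 (C=14, D=1), p = 0.016667, reject H0.
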